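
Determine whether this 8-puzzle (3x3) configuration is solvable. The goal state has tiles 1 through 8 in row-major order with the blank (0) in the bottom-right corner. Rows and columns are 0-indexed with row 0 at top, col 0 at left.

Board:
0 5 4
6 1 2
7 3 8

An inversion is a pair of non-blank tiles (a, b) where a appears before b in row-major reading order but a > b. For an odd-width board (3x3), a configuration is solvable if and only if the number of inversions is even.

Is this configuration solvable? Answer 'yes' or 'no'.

Answer: no

Derivation:
Inversions (pairs i<j in row-major order where tile[i] > tile[j] > 0): 11
11 is odd, so the puzzle is not solvable.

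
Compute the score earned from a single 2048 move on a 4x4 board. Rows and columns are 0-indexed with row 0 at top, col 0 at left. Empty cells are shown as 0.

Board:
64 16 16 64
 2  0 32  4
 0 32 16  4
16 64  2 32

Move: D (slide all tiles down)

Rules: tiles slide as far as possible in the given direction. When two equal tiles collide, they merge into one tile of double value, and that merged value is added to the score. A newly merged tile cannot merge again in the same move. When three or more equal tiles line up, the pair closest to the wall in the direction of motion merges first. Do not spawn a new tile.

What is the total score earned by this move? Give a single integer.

Answer: 8

Derivation:
Slide down:
col 0: [64, 2, 0, 16] -> [0, 64, 2, 16]  score +0 (running 0)
col 1: [16, 0, 32, 64] -> [0, 16, 32, 64]  score +0 (running 0)
col 2: [16, 32, 16, 2] -> [16, 32, 16, 2]  score +0 (running 0)
col 3: [64, 4, 4, 32] -> [0, 64, 8, 32]  score +8 (running 8)
Board after move:
 0  0 16  0
64 16 32 64
 2 32 16  8
16 64  2 32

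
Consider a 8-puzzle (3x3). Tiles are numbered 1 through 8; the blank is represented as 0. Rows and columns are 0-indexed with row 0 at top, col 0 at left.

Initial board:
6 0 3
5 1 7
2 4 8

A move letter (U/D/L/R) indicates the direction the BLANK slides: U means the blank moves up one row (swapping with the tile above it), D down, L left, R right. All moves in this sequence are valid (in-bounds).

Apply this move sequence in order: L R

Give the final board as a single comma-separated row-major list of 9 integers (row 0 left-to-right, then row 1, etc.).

After move 1 (L):
0 6 3
5 1 7
2 4 8

After move 2 (R):
6 0 3
5 1 7
2 4 8

Answer: 6, 0, 3, 5, 1, 7, 2, 4, 8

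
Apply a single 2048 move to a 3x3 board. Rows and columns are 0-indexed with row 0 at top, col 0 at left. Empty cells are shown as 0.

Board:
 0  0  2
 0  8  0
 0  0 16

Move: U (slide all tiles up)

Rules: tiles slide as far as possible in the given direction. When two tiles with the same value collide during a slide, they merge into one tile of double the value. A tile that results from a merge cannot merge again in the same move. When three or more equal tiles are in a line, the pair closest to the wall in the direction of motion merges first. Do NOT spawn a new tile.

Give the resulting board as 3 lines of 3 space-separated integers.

Slide up:
col 0: [0, 0, 0] -> [0, 0, 0]
col 1: [0, 8, 0] -> [8, 0, 0]
col 2: [2, 0, 16] -> [2, 16, 0]

Answer:  0  8  2
 0  0 16
 0  0  0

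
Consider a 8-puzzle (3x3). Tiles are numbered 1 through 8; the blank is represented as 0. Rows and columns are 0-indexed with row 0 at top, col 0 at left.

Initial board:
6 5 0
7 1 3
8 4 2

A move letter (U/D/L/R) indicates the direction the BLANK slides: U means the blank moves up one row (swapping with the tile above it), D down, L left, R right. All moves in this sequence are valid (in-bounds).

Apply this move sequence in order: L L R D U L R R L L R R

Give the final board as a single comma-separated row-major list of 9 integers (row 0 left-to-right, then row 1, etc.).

Answer: 6, 5, 0, 7, 1, 3, 8, 4, 2

Derivation:
After move 1 (L):
6 0 5
7 1 3
8 4 2

After move 2 (L):
0 6 5
7 1 3
8 4 2

After move 3 (R):
6 0 5
7 1 3
8 4 2

After move 4 (D):
6 1 5
7 0 3
8 4 2

After move 5 (U):
6 0 5
7 1 3
8 4 2

After move 6 (L):
0 6 5
7 1 3
8 4 2

After move 7 (R):
6 0 5
7 1 3
8 4 2

After move 8 (R):
6 5 0
7 1 3
8 4 2

After move 9 (L):
6 0 5
7 1 3
8 4 2

After move 10 (L):
0 6 5
7 1 3
8 4 2

After move 11 (R):
6 0 5
7 1 3
8 4 2

After move 12 (R):
6 5 0
7 1 3
8 4 2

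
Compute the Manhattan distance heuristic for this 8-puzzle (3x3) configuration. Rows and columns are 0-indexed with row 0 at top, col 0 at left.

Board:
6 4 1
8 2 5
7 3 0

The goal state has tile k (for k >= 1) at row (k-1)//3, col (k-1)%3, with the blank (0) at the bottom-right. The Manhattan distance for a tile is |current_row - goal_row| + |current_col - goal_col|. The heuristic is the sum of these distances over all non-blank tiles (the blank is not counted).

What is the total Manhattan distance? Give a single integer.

Answer: 14

Derivation:
Tile 6: at (0,0), goal (1,2), distance |0-1|+|0-2| = 3
Tile 4: at (0,1), goal (1,0), distance |0-1|+|1-0| = 2
Tile 1: at (0,2), goal (0,0), distance |0-0|+|2-0| = 2
Tile 8: at (1,0), goal (2,1), distance |1-2|+|0-1| = 2
Tile 2: at (1,1), goal (0,1), distance |1-0|+|1-1| = 1
Tile 5: at (1,2), goal (1,1), distance |1-1|+|2-1| = 1
Tile 7: at (2,0), goal (2,0), distance |2-2|+|0-0| = 0
Tile 3: at (2,1), goal (0,2), distance |2-0|+|1-2| = 3
Sum: 3 + 2 + 2 + 2 + 1 + 1 + 0 + 3 = 14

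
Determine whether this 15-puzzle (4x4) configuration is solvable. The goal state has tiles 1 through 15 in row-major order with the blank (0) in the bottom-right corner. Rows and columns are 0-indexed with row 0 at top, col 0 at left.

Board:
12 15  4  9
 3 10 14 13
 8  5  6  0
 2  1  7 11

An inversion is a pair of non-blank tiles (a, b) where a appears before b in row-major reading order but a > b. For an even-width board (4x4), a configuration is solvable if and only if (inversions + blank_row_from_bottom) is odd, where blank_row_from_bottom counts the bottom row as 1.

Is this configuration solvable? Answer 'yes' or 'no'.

Answer: yes

Derivation:
Inversions: 67
Blank is in row 2 (0-indexed from top), which is row 2 counting from the bottom (bottom = 1).
67 + 2 = 69, which is odd, so the puzzle is solvable.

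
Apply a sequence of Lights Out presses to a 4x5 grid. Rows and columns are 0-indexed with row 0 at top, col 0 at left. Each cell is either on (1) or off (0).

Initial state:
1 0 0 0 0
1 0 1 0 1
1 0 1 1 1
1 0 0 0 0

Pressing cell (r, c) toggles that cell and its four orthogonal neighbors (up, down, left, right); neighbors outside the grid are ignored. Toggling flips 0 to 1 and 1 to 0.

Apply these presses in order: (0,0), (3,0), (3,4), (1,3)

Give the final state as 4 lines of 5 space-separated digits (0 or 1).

After press 1 at (0,0):
0 1 0 0 0
0 0 1 0 1
1 0 1 1 1
1 0 0 0 0

After press 2 at (3,0):
0 1 0 0 0
0 0 1 0 1
0 0 1 1 1
0 1 0 0 0

After press 3 at (3,4):
0 1 0 0 0
0 0 1 0 1
0 0 1 1 0
0 1 0 1 1

After press 4 at (1,3):
0 1 0 1 0
0 0 0 1 0
0 0 1 0 0
0 1 0 1 1

Answer: 0 1 0 1 0
0 0 0 1 0
0 0 1 0 0
0 1 0 1 1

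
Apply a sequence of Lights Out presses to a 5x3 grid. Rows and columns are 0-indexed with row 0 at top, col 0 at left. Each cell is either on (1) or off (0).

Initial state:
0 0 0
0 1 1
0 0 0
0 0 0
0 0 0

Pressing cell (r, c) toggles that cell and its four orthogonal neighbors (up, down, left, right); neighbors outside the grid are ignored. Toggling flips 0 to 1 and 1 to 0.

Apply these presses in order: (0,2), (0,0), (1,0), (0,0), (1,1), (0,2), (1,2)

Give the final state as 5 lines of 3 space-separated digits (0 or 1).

Answer: 1 1 1
0 0 1
1 1 1
0 0 0
0 0 0

Derivation:
After press 1 at (0,2):
0 1 1
0 1 0
0 0 0
0 0 0
0 0 0

After press 2 at (0,0):
1 0 1
1 1 0
0 0 0
0 0 0
0 0 0

After press 3 at (1,0):
0 0 1
0 0 0
1 0 0
0 0 0
0 0 0

After press 4 at (0,0):
1 1 1
1 0 0
1 0 0
0 0 0
0 0 0

After press 5 at (1,1):
1 0 1
0 1 1
1 1 0
0 0 0
0 0 0

After press 6 at (0,2):
1 1 0
0 1 0
1 1 0
0 0 0
0 0 0

After press 7 at (1,2):
1 1 1
0 0 1
1 1 1
0 0 0
0 0 0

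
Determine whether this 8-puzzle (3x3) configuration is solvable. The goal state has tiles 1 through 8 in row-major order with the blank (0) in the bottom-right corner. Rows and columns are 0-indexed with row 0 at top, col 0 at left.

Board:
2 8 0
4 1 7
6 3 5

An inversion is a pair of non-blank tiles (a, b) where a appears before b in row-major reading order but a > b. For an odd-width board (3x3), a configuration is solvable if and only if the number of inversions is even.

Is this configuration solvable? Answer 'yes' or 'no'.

Inversions (pairs i<j in row-major order where tile[i] > tile[j] > 0): 14
14 is even, so the puzzle is solvable.

Answer: yes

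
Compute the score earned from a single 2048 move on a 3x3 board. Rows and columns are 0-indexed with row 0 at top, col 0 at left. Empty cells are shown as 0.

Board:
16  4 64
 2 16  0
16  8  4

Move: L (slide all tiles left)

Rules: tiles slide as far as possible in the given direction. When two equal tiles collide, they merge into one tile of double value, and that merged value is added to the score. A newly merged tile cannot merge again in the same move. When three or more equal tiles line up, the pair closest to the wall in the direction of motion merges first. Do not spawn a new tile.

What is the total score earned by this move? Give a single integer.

Slide left:
row 0: [16, 4, 64] -> [16, 4, 64]  score +0 (running 0)
row 1: [2, 16, 0] -> [2, 16, 0]  score +0 (running 0)
row 2: [16, 8, 4] -> [16, 8, 4]  score +0 (running 0)
Board after move:
16  4 64
 2 16  0
16  8  4

Answer: 0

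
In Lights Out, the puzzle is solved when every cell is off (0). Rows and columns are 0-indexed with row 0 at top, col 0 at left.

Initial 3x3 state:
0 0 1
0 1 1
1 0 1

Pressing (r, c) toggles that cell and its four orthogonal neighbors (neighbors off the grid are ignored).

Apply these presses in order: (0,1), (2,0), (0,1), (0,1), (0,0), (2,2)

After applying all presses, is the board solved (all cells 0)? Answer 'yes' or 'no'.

Answer: yes

Derivation:
After press 1 at (0,1):
1 1 0
0 0 1
1 0 1

After press 2 at (2,0):
1 1 0
1 0 1
0 1 1

After press 3 at (0,1):
0 0 1
1 1 1
0 1 1

After press 4 at (0,1):
1 1 0
1 0 1
0 1 1

After press 5 at (0,0):
0 0 0
0 0 1
0 1 1

After press 6 at (2,2):
0 0 0
0 0 0
0 0 0

Lights still on: 0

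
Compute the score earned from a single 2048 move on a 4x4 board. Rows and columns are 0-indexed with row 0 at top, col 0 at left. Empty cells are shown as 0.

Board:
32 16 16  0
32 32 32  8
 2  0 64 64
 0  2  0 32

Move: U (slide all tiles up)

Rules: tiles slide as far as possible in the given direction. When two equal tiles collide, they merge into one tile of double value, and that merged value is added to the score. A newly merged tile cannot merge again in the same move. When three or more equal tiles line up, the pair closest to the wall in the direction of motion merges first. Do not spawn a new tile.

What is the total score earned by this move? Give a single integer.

Answer: 64

Derivation:
Slide up:
col 0: [32, 32, 2, 0] -> [64, 2, 0, 0]  score +64 (running 64)
col 1: [16, 32, 0, 2] -> [16, 32, 2, 0]  score +0 (running 64)
col 2: [16, 32, 64, 0] -> [16, 32, 64, 0]  score +0 (running 64)
col 3: [0, 8, 64, 32] -> [8, 64, 32, 0]  score +0 (running 64)
Board after move:
64 16 16  8
 2 32 32 64
 0  2 64 32
 0  0  0  0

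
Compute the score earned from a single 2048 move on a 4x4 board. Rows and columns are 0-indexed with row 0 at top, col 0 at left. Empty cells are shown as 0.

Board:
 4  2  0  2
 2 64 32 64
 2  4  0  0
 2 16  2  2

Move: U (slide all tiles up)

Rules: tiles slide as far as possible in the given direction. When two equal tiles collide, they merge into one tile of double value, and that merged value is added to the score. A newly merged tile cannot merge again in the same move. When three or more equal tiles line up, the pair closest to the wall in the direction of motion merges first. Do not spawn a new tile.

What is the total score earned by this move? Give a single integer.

Answer: 4

Derivation:
Slide up:
col 0: [4, 2, 2, 2] -> [4, 4, 2, 0]  score +4 (running 4)
col 1: [2, 64, 4, 16] -> [2, 64, 4, 16]  score +0 (running 4)
col 2: [0, 32, 0, 2] -> [32, 2, 0, 0]  score +0 (running 4)
col 3: [2, 64, 0, 2] -> [2, 64, 2, 0]  score +0 (running 4)
Board after move:
 4  2 32  2
 4 64  2 64
 2  4  0  2
 0 16  0  0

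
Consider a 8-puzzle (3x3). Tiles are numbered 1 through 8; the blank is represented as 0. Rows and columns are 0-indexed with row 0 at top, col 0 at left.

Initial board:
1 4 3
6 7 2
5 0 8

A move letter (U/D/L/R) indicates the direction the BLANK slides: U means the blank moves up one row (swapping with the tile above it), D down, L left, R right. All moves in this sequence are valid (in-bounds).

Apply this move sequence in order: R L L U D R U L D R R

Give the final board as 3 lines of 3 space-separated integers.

Answer: 1 4 3
5 6 2
7 8 0

Derivation:
After move 1 (R):
1 4 3
6 7 2
5 8 0

After move 2 (L):
1 4 3
6 7 2
5 0 8

After move 3 (L):
1 4 3
6 7 2
0 5 8

After move 4 (U):
1 4 3
0 7 2
6 5 8

After move 5 (D):
1 4 3
6 7 2
0 5 8

After move 6 (R):
1 4 3
6 7 2
5 0 8

After move 7 (U):
1 4 3
6 0 2
5 7 8

After move 8 (L):
1 4 3
0 6 2
5 7 8

After move 9 (D):
1 4 3
5 6 2
0 7 8

After move 10 (R):
1 4 3
5 6 2
7 0 8

After move 11 (R):
1 4 3
5 6 2
7 8 0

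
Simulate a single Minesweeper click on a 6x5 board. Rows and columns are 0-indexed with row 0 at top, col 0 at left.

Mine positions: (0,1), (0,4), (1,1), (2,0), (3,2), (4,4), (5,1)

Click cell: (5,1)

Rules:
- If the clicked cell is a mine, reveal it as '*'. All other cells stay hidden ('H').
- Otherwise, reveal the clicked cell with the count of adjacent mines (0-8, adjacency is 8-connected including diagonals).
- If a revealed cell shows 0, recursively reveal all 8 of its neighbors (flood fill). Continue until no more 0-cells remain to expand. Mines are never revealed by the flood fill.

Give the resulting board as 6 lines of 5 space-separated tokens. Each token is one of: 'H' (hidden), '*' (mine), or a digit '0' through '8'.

H H H H H
H H H H H
H H H H H
H H H H H
H H H H H
H * H H H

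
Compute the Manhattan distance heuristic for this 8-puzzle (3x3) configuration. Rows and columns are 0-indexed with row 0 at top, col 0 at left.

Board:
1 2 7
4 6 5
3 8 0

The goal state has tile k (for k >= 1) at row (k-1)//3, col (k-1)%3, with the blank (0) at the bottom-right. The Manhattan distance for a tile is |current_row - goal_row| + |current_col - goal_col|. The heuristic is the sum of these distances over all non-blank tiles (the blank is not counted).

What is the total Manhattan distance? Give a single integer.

Answer: 10

Derivation:
Tile 1: (0,0)->(0,0) = 0
Tile 2: (0,1)->(0,1) = 0
Tile 7: (0,2)->(2,0) = 4
Tile 4: (1,0)->(1,0) = 0
Tile 6: (1,1)->(1,2) = 1
Tile 5: (1,2)->(1,1) = 1
Tile 3: (2,0)->(0,2) = 4
Tile 8: (2,1)->(2,1) = 0
Sum: 0 + 0 + 4 + 0 + 1 + 1 + 4 + 0 = 10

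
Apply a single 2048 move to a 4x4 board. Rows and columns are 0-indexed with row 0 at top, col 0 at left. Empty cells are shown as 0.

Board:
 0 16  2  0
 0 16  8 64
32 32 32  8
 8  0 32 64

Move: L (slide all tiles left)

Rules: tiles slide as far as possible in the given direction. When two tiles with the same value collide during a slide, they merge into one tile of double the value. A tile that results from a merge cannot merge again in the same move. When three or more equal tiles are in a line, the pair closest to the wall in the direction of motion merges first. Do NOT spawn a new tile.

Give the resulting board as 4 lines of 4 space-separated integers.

Answer: 16  2  0  0
16  8 64  0
64 32  8  0
 8 32 64  0

Derivation:
Slide left:
row 0: [0, 16, 2, 0] -> [16, 2, 0, 0]
row 1: [0, 16, 8, 64] -> [16, 8, 64, 0]
row 2: [32, 32, 32, 8] -> [64, 32, 8, 0]
row 3: [8, 0, 32, 64] -> [8, 32, 64, 0]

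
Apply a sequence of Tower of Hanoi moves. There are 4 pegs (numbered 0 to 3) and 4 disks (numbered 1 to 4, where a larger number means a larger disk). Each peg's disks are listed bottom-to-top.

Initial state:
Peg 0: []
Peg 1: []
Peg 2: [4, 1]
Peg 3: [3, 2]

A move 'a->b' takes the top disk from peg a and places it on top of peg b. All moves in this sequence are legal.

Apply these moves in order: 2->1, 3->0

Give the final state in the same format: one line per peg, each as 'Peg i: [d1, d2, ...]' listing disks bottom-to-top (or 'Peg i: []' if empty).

After move 1 (2->1):
Peg 0: []
Peg 1: [1]
Peg 2: [4]
Peg 3: [3, 2]

After move 2 (3->0):
Peg 0: [2]
Peg 1: [1]
Peg 2: [4]
Peg 3: [3]

Answer: Peg 0: [2]
Peg 1: [1]
Peg 2: [4]
Peg 3: [3]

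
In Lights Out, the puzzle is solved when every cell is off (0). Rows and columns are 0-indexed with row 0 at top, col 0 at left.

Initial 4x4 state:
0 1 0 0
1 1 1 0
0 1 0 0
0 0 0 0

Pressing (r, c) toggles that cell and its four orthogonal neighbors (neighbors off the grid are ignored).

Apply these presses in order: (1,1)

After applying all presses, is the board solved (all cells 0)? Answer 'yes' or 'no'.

After press 1 at (1,1):
0 0 0 0
0 0 0 0
0 0 0 0
0 0 0 0

Lights still on: 0

Answer: yes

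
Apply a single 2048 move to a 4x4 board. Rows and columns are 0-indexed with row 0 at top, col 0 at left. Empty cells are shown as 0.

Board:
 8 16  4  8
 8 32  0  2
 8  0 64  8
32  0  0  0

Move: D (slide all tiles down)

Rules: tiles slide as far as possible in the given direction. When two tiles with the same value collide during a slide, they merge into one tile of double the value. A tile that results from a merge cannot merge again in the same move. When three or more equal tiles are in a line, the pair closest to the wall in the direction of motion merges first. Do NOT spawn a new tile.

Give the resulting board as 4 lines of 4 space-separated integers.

Answer:  0  0  0  0
 8  0  0  8
16 16  4  2
32 32 64  8

Derivation:
Slide down:
col 0: [8, 8, 8, 32] -> [0, 8, 16, 32]
col 1: [16, 32, 0, 0] -> [0, 0, 16, 32]
col 2: [4, 0, 64, 0] -> [0, 0, 4, 64]
col 3: [8, 2, 8, 0] -> [0, 8, 2, 8]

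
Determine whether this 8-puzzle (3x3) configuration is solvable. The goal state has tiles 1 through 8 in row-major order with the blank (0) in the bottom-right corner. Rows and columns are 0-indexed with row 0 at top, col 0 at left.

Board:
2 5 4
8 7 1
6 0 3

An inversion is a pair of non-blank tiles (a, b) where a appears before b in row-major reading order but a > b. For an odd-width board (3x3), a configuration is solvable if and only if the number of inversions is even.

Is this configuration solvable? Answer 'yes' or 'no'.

Inversions (pairs i<j in row-major order where tile[i] > tile[j] > 0): 14
14 is even, so the puzzle is solvable.

Answer: yes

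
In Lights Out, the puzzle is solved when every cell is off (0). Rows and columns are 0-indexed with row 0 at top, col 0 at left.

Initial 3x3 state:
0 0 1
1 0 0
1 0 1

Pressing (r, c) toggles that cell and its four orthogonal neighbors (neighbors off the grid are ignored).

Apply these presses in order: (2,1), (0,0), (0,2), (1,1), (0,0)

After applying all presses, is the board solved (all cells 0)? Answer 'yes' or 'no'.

After press 1 at (2,1):
0 0 1
1 1 0
0 1 0

After press 2 at (0,0):
1 1 1
0 1 0
0 1 0

After press 3 at (0,2):
1 0 0
0 1 1
0 1 0

After press 4 at (1,1):
1 1 0
1 0 0
0 0 0

After press 5 at (0,0):
0 0 0
0 0 0
0 0 0

Lights still on: 0

Answer: yes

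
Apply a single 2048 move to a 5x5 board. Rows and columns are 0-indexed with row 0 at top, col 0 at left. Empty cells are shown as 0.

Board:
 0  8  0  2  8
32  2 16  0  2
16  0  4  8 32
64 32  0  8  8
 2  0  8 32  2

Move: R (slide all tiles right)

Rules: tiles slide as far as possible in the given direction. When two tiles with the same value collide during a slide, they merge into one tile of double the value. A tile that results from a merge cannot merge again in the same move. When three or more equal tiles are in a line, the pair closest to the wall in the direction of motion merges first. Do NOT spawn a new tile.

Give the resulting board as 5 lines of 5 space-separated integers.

Slide right:
row 0: [0, 8, 0, 2, 8] -> [0, 0, 8, 2, 8]
row 1: [32, 2, 16, 0, 2] -> [0, 32, 2, 16, 2]
row 2: [16, 0, 4, 8, 32] -> [0, 16, 4, 8, 32]
row 3: [64, 32, 0, 8, 8] -> [0, 0, 64, 32, 16]
row 4: [2, 0, 8, 32, 2] -> [0, 2, 8, 32, 2]

Answer:  0  0  8  2  8
 0 32  2 16  2
 0 16  4  8 32
 0  0 64 32 16
 0  2  8 32  2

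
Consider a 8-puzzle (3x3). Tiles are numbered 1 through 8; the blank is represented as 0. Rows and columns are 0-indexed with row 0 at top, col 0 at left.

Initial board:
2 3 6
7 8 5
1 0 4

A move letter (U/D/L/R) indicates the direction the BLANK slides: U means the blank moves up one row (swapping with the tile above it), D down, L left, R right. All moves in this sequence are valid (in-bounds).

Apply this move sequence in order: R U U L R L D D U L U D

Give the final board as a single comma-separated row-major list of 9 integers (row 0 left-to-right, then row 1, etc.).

Answer: 2, 8, 3, 0, 7, 6, 1, 4, 5

Derivation:
After move 1 (R):
2 3 6
7 8 5
1 4 0

After move 2 (U):
2 3 6
7 8 0
1 4 5

After move 3 (U):
2 3 0
7 8 6
1 4 5

After move 4 (L):
2 0 3
7 8 6
1 4 5

After move 5 (R):
2 3 0
7 8 6
1 4 5

After move 6 (L):
2 0 3
7 8 6
1 4 5

After move 7 (D):
2 8 3
7 0 6
1 4 5

After move 8 (D):
2 8 3
7 4 6
1 0 5

After move 9 (U):
2 8 3
7 0 6
1 4 5

After move 10 (L):
2 8 3
0 7 6
1 4 5

After move 11 (U):
0 8 3
2 7 6
1 4 5

After move 12 (D):
2 8 3
0 7 6
1 4 5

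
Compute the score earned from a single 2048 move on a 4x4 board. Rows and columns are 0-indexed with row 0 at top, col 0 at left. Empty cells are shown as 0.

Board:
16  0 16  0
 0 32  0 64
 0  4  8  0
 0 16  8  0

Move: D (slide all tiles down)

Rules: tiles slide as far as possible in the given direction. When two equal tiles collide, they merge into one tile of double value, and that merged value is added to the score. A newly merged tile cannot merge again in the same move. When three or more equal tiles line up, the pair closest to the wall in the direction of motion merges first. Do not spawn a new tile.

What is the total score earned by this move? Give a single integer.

Answer: 16

Derivation:
Slide down:
col 0: [16, 0, 0, 0] -> [0, 0, 0, 16]  score +0 (running 0)
col 1: [0, 32, 4, 16] -> [0, 32, 4, 16]  score +0 (running 0)
col 2: [16, 0, 8, 8] -> [0, 0, 16, 16]  score +16 (running 16)
col 3: [0, 64, 0, 0] -> [0, 0, 0, 64]  score +0 (running 16)
Board after move:
 0  0  0  0
 0 32  0  0
 0  4 16  0
16 16 16 64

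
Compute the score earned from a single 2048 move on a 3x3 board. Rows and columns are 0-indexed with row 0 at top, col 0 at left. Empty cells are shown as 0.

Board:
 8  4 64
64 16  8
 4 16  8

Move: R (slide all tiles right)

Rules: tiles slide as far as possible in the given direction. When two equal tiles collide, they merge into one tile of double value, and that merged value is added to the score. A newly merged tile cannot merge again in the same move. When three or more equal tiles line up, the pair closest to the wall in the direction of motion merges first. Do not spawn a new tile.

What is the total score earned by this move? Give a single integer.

Answer: 0

Derivation:
Slide right:
row 0: [8, 4, 64] -> [8, 4, 64]  score +0 (running 0)
row 1: [64, 16, 8] -> [64, 16, 8]  score +0 (running 0)
row 2: [4, 16, 8] -> [4, 16, 8]  score +0 (running 0)
Board after move:
 8  4 64
64 16  8
 4 16  8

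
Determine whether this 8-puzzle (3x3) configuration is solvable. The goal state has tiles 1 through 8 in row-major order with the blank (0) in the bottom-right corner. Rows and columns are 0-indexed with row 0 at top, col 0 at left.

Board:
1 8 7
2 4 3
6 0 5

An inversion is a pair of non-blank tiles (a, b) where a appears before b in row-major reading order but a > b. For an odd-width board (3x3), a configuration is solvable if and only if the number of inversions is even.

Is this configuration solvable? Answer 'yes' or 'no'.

Answer: no

Derivation:
Inversions (pairs i<j in row-major order where tile[i] > tile[j] > 0): 13
13 is odd, so the puzzle is not solvable.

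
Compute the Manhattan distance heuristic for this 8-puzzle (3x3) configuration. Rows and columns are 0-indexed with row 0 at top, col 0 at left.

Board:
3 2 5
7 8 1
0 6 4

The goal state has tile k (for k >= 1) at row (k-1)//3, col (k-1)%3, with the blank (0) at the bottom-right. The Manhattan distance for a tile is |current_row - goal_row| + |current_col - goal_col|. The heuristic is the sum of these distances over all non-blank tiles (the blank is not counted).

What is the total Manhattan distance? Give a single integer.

Answer: 14

Derivation:
Tile 3: at (0,0), goal (0,2), distance |0-0|+|0-2| = 2
Tile 2: at (0,1), goal (0,1), distance |0-0|+|1-1| = 0
Tile 5: at (0,2), goal (1,1), distance |0-1|+|2-1| = 2
Tile 7: at (1,0), goal (2,0), distance |1-2|+|0-0| = 1
Tile 8: at (1,1), goal (2,1), distance |1-2|+|1-1| = 1
Tile 1: at (1,2), goal (0,0), distance |1-0|+|2-0| = 3
Tile 6: at (2,1), goal (1,2), distance |2-1|+|1-2| = 2
Tile 4: at (2,2), goal (1,0), distance |2-1|+|2-0| = 3
Sum: 2 + 0 + 2 + 1 + 1 + 3 + 2 + 3 = 14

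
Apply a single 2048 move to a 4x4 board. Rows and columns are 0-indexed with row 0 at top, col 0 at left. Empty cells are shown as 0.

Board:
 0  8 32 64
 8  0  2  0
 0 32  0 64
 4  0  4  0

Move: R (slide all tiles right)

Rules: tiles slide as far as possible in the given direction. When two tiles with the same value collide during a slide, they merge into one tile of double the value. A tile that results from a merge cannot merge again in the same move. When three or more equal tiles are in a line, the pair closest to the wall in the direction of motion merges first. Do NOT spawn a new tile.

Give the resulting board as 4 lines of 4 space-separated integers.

Slide right:
row 0: [0, 8, 32, 64] -> [0, 8, 32, 64]
row 1: [8, 0, 2, 0] -> [0, 0, 8, 2]
row 2: [0, 32, 0, 64] -> [0, 0, 32, 64]
row 3: [4, 0, 4, 0] -> [0, 0, 0, 8]

Answer:  0  8 32 64
 0  0  8  2
 0  0 32 64
 0  0  0  8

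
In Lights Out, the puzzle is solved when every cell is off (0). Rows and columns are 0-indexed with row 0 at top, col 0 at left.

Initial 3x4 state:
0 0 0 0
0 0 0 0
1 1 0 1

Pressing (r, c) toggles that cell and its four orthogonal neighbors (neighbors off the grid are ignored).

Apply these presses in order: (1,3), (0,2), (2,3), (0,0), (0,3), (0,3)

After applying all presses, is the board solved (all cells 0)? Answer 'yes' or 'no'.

After press 1 at (1,3):
0 0 0 1
0 0 1 1
1 1 0 0

After press 2 at (0,2):
0 1 1 0
0 0 0 1
1 1 0 0

After press 3 at (2,3):
0 1 1 0
0 0 0 0
1 1 1 1

After press 4 at (0,0):
1 0 1 0
1 0 0 0
1 1 1 1

After press 5 at (0,3):
1 0 0 1
1 0 0 1
1 1 1 1

After press 6 at (0,3):
1 0 1 0
1 0 0 0
1 1 1 1

Lights still on: 7

Answer: no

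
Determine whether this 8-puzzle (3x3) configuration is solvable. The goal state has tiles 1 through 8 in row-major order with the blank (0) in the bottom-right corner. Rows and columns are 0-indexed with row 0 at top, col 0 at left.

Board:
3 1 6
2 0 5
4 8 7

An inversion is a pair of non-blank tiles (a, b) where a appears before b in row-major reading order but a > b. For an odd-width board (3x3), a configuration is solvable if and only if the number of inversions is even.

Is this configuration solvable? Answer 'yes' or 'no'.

Answer: no

Derivation:
Inversions (pairs i<j in row-major order where tile[i] > tile[j] > 0): 7
7 is odd, so the puzzle is not solvable.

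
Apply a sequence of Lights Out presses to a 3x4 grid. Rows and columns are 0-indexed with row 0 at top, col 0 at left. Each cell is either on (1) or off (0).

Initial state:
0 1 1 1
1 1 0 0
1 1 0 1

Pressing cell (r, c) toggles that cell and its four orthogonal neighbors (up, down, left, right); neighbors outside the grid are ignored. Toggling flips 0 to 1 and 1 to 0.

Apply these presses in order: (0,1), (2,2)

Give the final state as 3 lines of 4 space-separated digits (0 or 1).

Answer: 1 0 0 1
1 0 1 0
1 0 1 0

Derivation:
After press 1 at (0,1):
1 0 0 1
1 0 0 0
1 1 0 1

After press 2 at (2,2):
1 0 0 1
1 0 1 0
1 0 1 0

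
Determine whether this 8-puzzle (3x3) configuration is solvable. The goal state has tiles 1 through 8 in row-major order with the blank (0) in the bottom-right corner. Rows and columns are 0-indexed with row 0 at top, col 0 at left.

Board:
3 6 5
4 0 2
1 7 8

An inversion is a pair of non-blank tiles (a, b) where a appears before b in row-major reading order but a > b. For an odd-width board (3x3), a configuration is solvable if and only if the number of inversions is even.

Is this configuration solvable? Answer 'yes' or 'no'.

Inversions (pairs i<j in row-major order where tile[i] > tile[j] > 0): 12
12 is even, so the puzzle is solvable.

Answer: yes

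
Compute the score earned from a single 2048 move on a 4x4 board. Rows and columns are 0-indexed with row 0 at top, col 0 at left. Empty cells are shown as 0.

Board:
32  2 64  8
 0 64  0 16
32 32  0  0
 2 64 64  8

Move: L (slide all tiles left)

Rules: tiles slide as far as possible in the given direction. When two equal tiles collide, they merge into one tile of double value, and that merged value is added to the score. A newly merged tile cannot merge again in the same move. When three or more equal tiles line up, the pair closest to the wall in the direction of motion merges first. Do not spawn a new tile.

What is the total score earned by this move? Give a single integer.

Slide left:
row 0: [32, 2, 64, 8] -> [32, 2, 64, 8]  score +0 (running 0)
row 1: [0, 64, 0, 16] -> [64, 16, 0, 0]  score +0 (running 0)
row 2: [32, 32, 0, 0] -> [64, 0, 0, 0]  score +64 (running 64)
row 3: [2, 64, 64, 8] -> [2, 128, 8, 0]  score +128 (running 192)
Board after move:
 32   2  64   8
 64  16   0   0
 64   0   0   0
  2 128   8   0

Answer: 192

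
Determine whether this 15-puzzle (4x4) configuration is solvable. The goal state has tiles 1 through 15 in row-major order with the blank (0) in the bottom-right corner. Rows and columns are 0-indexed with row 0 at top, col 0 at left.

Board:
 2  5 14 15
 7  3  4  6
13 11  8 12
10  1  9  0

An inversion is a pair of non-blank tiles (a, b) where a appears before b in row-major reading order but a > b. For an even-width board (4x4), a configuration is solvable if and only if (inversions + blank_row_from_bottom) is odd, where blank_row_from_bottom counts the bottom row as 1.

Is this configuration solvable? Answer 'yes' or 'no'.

Inversions: 49
Blank is in row 3 (0-indexed from top), which is row 1 counting from the bottom (bottom = 1).
49 + 1 = 50, which is even, so the puzzle is not solvable.

Answer: no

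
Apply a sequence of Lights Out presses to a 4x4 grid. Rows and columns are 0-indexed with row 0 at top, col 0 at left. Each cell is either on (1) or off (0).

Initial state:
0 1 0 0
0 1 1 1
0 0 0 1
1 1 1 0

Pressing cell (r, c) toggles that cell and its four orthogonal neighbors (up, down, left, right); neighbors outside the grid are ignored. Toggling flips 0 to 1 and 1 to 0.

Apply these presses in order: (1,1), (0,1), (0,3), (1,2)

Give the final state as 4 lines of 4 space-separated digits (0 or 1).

After press 1 at (1,1):
0 0 0 0
1 0 0 1
0 1 0 1
1 1 1 0

After press 2 at (0,1):
1 1 1 0
1 1 0 1
0 1 0 1
1 1 1 0

After press 3 at (0,3):
1 1 0 1
1 1 0 0
0 1 0 1
1 1 1 0

After press 4 at (1,2):
1 1 1 1
1 0 1 1
0 1 1 1
1 1 1 0

Answer: 1 1 1 1
1 0 1 1
0 1 1 1
1 1 1 0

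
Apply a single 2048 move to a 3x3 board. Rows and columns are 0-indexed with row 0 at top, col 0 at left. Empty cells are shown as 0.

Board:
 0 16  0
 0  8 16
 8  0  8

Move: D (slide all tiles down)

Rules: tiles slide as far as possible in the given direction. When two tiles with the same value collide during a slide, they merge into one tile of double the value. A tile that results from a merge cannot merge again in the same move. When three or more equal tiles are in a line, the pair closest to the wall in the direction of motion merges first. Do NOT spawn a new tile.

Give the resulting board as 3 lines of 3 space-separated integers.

Answer:  0  0  0
 0 16 16
 8  8  8

Derivation:
Slide down:
col 0: [0, 0, 8] -> [0, 0, 8]
col 1: [16, 8, 0] -> [0, 16, 8]
col 2: [0, 16, 8] -> [0, 16, 8]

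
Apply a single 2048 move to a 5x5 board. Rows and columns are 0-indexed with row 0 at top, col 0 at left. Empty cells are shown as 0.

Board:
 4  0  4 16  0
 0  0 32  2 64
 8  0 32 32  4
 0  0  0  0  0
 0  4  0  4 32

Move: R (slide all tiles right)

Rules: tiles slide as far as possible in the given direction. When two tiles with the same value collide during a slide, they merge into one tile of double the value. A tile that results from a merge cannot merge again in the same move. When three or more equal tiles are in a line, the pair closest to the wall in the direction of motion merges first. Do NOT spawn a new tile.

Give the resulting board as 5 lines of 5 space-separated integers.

Answer:  0  0  0  8 16
 0  0 32  2 64
 0  0  8 64  4
 0  0  0  0  0
 0  0  0  8 32

Derivation:
Slide right:
row 0: [4, 0, 4, 16, 0] -> [0, 0, 0, 8, 16]
row 1: [0, 0, 32, 2, 64] -> [0, 0, 32, 2, 64]
row 2: [8, 0, 32, 32, 4] -> [0, 0, 8, 64, 4]
row 3: [0, 0, 0, 0, 0] -> [0, 0, 0, 0, 0]
row 4: [0, 4, 0, 4, 32] -> [0, 0, 0, 8, 32]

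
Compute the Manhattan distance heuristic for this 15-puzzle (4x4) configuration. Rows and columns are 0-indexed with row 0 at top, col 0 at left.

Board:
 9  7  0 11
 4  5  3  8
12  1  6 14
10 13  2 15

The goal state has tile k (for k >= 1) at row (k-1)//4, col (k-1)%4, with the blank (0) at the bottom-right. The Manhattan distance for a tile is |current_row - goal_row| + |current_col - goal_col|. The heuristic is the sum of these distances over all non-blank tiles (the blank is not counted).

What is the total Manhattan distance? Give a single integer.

Tile 9: at (0,0), goal (2,0), distance |0-2|+|0-0| = 2
Tile 7: at (0,1), goal (1,2), distance |0-1|+|1-2| = 2
Tile 11: at (0,3), goal (2,2), distance |0-2|+|3-2| = 3
Tile 4: at (1,0), goal (0,3), distance |1-0|+|0-3| = 4
Tile 5: at (1,1), goal (1,0), distance |1-1|+|1-0| = 1
Tile 3: at (1,2), goal (0,2), distance |1-0|+|2-2| = 1
Tile 8: at (1,3), goal (1,3), distance |1-1|+|3-3| = 0
Tile 12: at (2,0), goal (2,3), distance |2-2|+|0-3| = 3
Tile 1: at (2,1), goal (0,0), distance |2-0|+|1-0| = 3
Tile 6: at (2,2), goal (1,1), distance |2-1|+|2-1| = 2
Tile 14: at (2,3), goal (3,1), distance |2-3|+|3-1| = 3
Tile 10: at (3,0), goal (2,1), distance |3-2|+|0-1| = 2
Tile 13: at (3,1), goal (3,0), distance |3-3|+|1-0| = 1
Tile 2: at (3,2), goal (0,1), distance |3-0|+|2-1| = 4
Tile 15: at (3,3), goal (3,2), distance |3-3|+|3-2| = 1
Sum: 2 + 2 + 3 + 4 + 1 + 1 + 0 + 3 + 3 + 2 + 3 + 2 + 1 + 4 + 1 = 32

Answer: 32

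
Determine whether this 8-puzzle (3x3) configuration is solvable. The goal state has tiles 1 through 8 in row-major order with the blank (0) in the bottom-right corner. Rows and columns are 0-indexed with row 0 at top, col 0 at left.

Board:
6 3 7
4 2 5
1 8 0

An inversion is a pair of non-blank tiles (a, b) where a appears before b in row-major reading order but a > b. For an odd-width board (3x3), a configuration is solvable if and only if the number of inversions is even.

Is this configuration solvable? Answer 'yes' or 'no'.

Inversions (pairs i<j in row-major order where tile[i] > tile[j] > 0): 15
15 is odd, so the puzzle is not solvable.

Answer: no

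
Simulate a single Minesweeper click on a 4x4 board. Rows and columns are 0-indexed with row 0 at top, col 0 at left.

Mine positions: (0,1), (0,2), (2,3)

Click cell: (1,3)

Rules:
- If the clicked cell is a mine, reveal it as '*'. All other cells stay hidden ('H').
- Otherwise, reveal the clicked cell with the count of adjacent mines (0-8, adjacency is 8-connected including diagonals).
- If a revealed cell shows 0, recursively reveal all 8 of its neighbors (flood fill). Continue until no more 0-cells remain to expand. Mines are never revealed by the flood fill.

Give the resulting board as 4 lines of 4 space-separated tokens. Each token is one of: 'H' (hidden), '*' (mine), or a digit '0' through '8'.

H H H H
H H H 2
H H H H
H H H H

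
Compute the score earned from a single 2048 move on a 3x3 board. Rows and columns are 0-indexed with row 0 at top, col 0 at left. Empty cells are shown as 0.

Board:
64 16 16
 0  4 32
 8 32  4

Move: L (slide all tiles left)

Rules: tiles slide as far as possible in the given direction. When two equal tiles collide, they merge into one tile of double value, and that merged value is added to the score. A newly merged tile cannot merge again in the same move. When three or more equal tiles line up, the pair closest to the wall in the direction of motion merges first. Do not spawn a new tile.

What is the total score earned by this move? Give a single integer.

Slide left:
row 0: [64, 16, 16] -> [64, 32, 0]  score +32 (running 32)
row 1: [0, 4, 32] -> [4, 32, 0]  score +0 (running 32)
row 2: [8, 32, 4] -> [8, 32, 4]  score +0 (running 32)
Board after move:
64 32  0
 4 32  0
 8 32  4

Answer: 32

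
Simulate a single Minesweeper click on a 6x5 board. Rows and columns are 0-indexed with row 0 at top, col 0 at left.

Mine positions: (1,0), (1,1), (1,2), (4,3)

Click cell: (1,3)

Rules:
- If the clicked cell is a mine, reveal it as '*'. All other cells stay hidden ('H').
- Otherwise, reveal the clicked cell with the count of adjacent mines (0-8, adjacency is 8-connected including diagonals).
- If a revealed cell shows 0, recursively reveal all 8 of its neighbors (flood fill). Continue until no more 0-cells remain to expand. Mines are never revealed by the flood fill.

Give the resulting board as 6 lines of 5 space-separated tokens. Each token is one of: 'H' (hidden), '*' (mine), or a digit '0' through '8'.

H H H H H
H H H 1 H
H H H H H
H H H H H
H H H H H
H H H H H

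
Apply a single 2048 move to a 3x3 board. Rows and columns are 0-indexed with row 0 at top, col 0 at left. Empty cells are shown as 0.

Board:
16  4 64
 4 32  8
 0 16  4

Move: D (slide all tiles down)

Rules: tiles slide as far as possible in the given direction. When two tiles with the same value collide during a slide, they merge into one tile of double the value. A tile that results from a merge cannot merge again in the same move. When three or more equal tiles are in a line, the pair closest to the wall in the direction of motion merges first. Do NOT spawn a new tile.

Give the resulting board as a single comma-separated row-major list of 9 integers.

Answer: 0, 4, 64, 16, 32, 8, 4, 16, 4

Derivation:
Slide down:
col 0: [16, 4, 0] -> [0, 16, 4]
col 1: [4, 32, 16] -> [4, 32, 16]
col 2: [64, 8, 4] -> [64, 8, 4]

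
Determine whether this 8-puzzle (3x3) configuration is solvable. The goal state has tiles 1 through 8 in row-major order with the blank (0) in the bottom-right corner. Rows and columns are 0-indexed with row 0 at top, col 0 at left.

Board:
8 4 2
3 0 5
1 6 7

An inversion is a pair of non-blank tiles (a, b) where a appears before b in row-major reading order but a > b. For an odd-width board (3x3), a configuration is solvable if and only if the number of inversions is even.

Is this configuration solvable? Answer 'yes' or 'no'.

Inversions (pairs i<j in row-major order where tile[i] > tile[j] > 0): 13
13 is odd, so the puzzle is not solvable.

Answer: no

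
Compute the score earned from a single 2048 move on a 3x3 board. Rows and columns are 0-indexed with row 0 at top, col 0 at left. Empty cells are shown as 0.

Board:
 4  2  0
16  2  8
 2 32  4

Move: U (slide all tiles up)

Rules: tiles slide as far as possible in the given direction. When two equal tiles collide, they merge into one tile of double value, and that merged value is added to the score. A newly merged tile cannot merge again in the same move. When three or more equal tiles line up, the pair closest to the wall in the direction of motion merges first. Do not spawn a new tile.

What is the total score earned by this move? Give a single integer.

Slide up:
col 0: [4, 16, 2] -> [4, 16, 2]  score +0 (running 0)
col 1: [2, 2, 32] -> [4, 32, 0]  score +4 (running 4)
col 2: [0, 8, 4] -> [8, 4, 0]  score +0 (running 4)
Board after move:
 4  4  8
16 32  4
 2  0  0

Answer: 4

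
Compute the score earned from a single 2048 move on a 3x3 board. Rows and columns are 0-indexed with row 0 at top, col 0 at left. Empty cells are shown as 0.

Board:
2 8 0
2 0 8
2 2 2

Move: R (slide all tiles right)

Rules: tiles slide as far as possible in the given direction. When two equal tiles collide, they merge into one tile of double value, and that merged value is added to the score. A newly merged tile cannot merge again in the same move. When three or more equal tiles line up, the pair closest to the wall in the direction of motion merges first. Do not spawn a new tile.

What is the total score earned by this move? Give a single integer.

Slide right:
row 0: [2, 8, 0] -> [0, 2, 8]  score +0 (running 0)
row 1: [2, 0, 8] -> [0, 2, 8]  score +0 (running 0)
row 2: [2, 2, 2] -> [0, 2, 4]  score +4 (running 4)
Board after move:
0 2 8
0 2 8
0 2 4

Answer: 4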